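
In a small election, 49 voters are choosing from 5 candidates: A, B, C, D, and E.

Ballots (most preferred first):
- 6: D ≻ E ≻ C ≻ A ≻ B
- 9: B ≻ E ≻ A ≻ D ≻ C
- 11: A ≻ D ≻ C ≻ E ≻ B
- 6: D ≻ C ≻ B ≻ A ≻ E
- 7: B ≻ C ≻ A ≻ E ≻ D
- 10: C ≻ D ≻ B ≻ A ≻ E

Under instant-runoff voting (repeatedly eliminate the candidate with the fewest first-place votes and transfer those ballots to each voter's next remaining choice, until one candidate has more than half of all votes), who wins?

Round 1: A 11, B 16, C 10, D 12, E 0. E eliminated.
Round 2: A 11, B 16, C 10, D 12. C eliminated.
Round 3: A 11, B 16, D 22. A eliminated.
Round 4: B 16, D 33. D has a majority (≥25).

D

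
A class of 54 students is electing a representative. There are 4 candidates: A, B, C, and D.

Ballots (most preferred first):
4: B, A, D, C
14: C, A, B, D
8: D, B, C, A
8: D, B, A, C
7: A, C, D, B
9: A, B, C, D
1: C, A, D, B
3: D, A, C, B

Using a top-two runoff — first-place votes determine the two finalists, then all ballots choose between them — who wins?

A

Round 1 first-place votes: A 16, B 4, C 15, D 19. D and A advance.
Runoff: D is ranked above A on 19 ballots, A above D on 35.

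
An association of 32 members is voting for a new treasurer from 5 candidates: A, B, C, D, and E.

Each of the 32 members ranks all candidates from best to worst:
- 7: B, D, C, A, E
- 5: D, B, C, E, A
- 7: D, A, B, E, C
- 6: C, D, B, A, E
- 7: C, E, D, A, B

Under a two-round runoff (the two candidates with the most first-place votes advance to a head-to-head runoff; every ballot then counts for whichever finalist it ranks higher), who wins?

Round 1 first-place votes: A 0, B 7, C 13, D 12, E 0. C and D advance.
Runoff: C is ranked above D on 13 ballots, D above C on 19.

D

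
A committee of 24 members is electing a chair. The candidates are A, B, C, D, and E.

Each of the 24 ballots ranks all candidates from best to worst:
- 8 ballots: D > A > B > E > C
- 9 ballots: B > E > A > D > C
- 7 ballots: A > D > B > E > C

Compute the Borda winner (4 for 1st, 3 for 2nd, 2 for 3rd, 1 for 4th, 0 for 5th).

A: 8×3 + 9×2 + 7×4 = 70
B: 8×2 + 9×4 + 7×2 = 66
C: 8×0 + 9×0 + 7×0 = 0
D: 8×4 + 9×1 + 7×3 = 62
E: 8×1 + 9×3 + 7×1 = 42

A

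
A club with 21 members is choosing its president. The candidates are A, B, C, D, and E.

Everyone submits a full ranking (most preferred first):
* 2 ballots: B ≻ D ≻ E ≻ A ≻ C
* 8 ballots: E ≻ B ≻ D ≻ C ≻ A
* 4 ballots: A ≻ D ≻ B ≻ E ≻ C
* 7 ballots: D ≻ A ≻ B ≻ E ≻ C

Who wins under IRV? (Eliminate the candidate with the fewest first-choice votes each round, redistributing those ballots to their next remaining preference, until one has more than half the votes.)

Round 1: A 4, B 2, C 0, D 7, E 8. C eliminated.
Round 2: A 4, B 2, D 7, E 8. B eliminated.
Round 3: A 4, D 9, E 8. A eliminated.
Round 4: D 13, E 8. D has a majority (≥11).

D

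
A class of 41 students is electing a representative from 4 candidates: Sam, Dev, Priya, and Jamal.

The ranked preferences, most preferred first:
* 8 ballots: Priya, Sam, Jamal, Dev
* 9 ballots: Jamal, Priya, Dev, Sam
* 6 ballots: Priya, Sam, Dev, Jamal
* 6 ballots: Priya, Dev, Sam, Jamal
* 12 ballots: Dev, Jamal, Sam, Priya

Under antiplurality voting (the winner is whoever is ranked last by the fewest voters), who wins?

Dev

Last-place votes: Sam 9, Dev 8, Priya 12, Jamal 12.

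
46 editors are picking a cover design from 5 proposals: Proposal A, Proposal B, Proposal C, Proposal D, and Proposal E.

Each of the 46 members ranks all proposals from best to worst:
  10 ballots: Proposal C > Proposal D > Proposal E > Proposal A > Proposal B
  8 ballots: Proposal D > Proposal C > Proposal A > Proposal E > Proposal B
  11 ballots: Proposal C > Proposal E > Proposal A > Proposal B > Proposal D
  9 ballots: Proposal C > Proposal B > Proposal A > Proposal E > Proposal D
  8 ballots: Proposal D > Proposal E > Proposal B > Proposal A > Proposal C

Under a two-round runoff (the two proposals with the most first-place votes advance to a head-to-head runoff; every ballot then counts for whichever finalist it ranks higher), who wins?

Proposal C

Round 1 first-place votes: Proposal A 0, Proposal B 0, Proposal C 30, Proposal D 16, Proposal E 0. Proposal C and Proposal D advance.
Runoff: Proposal C is ranked above Proposal D on 30 ballots, Proposal D above Proposal C on 16.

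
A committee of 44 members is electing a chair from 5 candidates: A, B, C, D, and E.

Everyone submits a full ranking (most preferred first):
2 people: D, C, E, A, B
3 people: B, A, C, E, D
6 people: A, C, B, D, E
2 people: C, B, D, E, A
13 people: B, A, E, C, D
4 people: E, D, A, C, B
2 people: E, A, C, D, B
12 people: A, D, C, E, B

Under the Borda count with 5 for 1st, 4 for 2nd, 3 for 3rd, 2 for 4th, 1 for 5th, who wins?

A: 2×2 + 3×4 + 6×5 + 2×1 + 13×4 + 4×3 + 2×4 + 12×5 = 180
B: 2×1 + 3×5 + 6×3 + 2×4 + 13×5 + 4×1 + 2×1 + 12×1 = 126
C: 2×4 + 3×3 + 6×4 + 2×5 + 13×2 + 4×2 + 2×3 + 12×3 = 127
D: 2×5 + 3×1 + 6×2 + 2×3 + 13×1 + 4×4 + 2×2 + 12×4 = 112
E: 2×3 + 3×2 + 6×1 + 2×2 + 13×3 + 4×5 + 2×5 + 12×2 = 115

A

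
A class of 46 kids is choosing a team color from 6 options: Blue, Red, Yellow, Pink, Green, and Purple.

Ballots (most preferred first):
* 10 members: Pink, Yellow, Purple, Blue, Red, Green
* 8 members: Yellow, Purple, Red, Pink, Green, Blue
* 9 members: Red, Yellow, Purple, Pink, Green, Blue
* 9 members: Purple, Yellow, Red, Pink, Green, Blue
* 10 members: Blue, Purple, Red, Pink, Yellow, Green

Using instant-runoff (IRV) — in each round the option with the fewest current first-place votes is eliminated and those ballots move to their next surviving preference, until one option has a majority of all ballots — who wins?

Round 1: Blue 10, Red 9, Yellow 8, Pink 10, Green 0, Purple 9. Green eliminated.
Round 2: Blue 10, Red 9, Yellow 8, Pink 10, Purple 9. Yellow eliminated.
Round 3: Blue 10, Red 9, Pink 10, Purple 17. Red eliminated.
Round 4: Blue 10, Pink 10, Purple 26. Purple has a majority (≥24).

Purple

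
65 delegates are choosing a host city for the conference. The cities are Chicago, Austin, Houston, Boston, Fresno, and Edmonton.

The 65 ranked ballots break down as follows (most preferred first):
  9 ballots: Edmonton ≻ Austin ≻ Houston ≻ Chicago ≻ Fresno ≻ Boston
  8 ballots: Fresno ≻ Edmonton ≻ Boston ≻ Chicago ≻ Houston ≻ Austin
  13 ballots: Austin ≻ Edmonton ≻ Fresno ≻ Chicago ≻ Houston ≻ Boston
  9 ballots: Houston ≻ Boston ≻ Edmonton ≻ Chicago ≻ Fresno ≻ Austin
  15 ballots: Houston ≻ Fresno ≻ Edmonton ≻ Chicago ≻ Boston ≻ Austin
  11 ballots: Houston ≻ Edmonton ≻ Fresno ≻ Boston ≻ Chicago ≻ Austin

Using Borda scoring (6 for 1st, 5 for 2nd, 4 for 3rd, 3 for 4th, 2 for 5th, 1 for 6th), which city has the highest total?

Chicago: 9×3 + 8×3 + 13×3 + 9×3 + 15×3 + 11×2 = 184
Austin: 9×5 + 8×1 + 13×6 + 9×1 + 15×1 + 11×1 = 166
Houston: 9×4 + 8×2 + 13×2 + 9×6 + 15×6 + 11×6 = 288
Boston: 9×1 + 8×4 + 13×1 + 9×5 + 15×2 + 11×3 = 162
Fresno: 9×2 + 8×6 + 13×4 + 9×2 + 15×5 + 11×4 = 255
Edmonton: 9×6 + 8×5 + 13×5 + 9×4 + 15×4 + 11×5 = 310

Edmonton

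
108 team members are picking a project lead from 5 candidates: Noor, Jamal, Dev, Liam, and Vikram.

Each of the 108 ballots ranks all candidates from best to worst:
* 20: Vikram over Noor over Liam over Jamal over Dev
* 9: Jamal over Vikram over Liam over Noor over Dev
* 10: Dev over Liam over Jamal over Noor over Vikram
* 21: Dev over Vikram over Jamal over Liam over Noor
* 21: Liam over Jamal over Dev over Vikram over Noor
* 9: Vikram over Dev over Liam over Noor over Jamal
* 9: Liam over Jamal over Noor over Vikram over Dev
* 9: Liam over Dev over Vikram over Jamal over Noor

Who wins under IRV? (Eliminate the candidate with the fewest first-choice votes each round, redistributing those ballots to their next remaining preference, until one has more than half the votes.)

Vikram

Round 1: Noor 0, Jamal 9, Dev 31, Liam 39, Vikram 29. Noor eliminated.
Round 2: Jamal 9, Dev 31, Liam 39, Vikram 29. Jamal eliminated.
Round 3: Dev 31, Liam 39, Vikram 38. Dev eliminated.
Round 4: Liam 49, Vikram 59. Vikram has a majority (≥55).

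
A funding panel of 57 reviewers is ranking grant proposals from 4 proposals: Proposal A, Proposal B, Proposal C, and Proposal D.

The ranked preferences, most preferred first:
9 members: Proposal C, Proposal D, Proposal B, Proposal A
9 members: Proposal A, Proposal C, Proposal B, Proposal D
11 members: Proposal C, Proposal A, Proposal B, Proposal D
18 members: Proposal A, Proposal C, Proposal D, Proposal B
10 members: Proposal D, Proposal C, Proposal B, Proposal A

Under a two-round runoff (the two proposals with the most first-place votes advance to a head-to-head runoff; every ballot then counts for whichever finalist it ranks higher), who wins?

Round 1 first-place votes: Proposal A 27, Proposal B 0, Proposal C 20, Proposal D 10. Proposal A and Proposal C advance.
Runoff: Proposal A is ranked above Proposal C on 27 ballots, Proposal C above Proposal A on 30.

Proposal C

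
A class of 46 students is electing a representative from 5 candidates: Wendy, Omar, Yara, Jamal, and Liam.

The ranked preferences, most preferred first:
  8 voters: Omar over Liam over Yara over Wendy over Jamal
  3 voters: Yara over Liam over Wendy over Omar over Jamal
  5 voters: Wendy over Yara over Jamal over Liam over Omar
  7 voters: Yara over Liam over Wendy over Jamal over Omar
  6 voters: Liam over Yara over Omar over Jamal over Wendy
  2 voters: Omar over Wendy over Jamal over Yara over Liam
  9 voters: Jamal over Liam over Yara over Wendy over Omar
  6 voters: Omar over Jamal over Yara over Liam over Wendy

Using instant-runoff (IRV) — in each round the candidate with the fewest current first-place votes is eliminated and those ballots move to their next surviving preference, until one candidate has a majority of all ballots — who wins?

Yara

Round 1: Wendy 5, Omar 16, Yara 10, Jamal 9, Liam 6. Wendy eliminated.
Round 2: Omar 16, Yara 15, Jamal 9, Liam 6. Liam eliminated.
Round 3: Omar 16, Yara 21, Jamal 9. Jamal eliminated.
Round 4: Omar 16, Yara 30. Yara has a majority (≥24).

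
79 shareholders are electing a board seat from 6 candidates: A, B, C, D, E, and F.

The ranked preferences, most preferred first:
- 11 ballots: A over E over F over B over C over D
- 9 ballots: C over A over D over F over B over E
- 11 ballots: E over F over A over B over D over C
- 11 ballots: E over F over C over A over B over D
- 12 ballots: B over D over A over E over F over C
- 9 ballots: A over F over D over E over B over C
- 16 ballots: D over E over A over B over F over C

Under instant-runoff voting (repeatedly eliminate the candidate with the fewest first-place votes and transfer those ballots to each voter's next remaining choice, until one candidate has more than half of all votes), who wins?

Round 1: A 20, B 12, C 9, D 16, E 22, F 0. F eliminated.
Round 2: A 20, B 12, C 9, D 16, E 22. C eliminated.
Round 3: A 29, B 12, D 16, E 22. B eliminated.
Round 4: A 29, D 28, E 22. E eliminated.
Round 5: A 51, D 28. A has a majority (≥40).

A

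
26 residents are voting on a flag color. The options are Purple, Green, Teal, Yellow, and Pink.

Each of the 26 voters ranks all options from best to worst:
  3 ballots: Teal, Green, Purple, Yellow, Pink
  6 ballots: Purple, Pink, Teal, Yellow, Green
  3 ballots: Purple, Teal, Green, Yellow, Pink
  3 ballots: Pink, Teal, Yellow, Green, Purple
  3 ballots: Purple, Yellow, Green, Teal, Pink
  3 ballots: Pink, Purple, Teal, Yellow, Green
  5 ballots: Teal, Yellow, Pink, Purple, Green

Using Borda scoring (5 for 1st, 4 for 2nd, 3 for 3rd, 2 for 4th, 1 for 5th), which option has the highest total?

Teal

Purple: 3×3 + 6×5 + 3×5 + 3×1 + 3×5 + 3×4 + 5×2 = 94
Green: 3×4 + 6×1 + 3×3 + 3×2 + 3×3 + 3×1 + 5×1 = 50
Teal: 3×5 + 6×3 + 3×4 + 3×4 + 3×2 + 3×3 + 5×5 = 97
Yellow: 3×2 + 6×2 + 3×2 + 3×3 + 3×4 + 3×2 + 5×4 = 71
Pink: 3×1 + 6×4 + 3×1 + 3×5 + 3×1 + 3×5 + 5×3 = 78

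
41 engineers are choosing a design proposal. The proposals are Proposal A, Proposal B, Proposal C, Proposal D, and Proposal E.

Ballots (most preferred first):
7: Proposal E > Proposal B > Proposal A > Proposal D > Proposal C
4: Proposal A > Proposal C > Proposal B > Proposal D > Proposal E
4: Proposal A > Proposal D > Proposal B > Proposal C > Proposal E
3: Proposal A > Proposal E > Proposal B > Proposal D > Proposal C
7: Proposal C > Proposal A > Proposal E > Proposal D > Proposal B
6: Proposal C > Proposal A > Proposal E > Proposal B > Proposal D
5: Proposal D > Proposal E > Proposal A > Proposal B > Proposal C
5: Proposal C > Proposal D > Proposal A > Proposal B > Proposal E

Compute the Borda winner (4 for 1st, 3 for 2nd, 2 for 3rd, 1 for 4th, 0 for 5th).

Proposal A

Proposal A: 7×2 + 4×4 + 4×4 + 3×4 + 7×3 + 6×3 + 5×2 + 5×2 = 117
Proposal B: 7×3 + 4×2 + 4×2 + 3×2 + 7×0 + 6×1 + 5×1 + 5×1 = 59
Proposal C: 7×0 + 4×3 + 4×1 + 3×0 + 7×4 + 6×4 + 5×0 + 5×4 = 88
Proposal D: 7×1 + 4×1 + 4×3 + 3×1 + 7×1 + 6×0 + 5×4 + 5×3 = 68
Proposal E: 7×4 + 4×0 + 4×0 + 3×3 + 7×2 + 6×2 + 5×3 + 5×0 = 78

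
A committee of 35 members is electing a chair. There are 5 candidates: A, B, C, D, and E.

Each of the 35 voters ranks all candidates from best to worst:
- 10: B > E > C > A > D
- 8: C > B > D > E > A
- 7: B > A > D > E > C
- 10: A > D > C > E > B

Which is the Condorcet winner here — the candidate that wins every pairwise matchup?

C

C vs A: 18–17
C vs B: 18–17
C vs D: 18–17
C vs E: 18–17
C beats every other candidate.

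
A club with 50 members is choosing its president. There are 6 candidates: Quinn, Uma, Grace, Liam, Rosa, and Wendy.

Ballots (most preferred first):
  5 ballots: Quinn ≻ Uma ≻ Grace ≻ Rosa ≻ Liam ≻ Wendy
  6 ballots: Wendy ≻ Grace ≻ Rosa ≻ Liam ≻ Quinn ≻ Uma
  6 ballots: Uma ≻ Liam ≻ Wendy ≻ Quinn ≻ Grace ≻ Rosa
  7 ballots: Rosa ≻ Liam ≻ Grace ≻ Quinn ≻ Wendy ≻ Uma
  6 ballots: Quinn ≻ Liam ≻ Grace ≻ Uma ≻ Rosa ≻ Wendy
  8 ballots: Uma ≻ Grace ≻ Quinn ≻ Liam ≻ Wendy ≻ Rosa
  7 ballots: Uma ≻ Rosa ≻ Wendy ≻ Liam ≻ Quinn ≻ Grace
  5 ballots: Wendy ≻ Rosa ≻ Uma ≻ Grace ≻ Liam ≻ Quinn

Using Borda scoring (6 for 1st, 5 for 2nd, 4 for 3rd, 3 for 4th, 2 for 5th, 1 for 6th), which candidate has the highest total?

Quinn: 5×6 + 6×2 + 6×3 + 7×3 + 6×6 + 8×4 + 7×2 + 5×1 = 168
Uma: 5×5 + 6×1 + 6×6 + 7×1 + 6×3 + 8×6 + 7×6 + 5×4 = 202
Grace: 5×4 + 6×5 + 6×2 + 7×4 + 6×4 + 8×5 + 7×1 + 5×3 = 176
Liam: 5×2 + 6×3 + 6×5 + 7×5 + 6×5 + 8×3 + 7×3 + 5×2 = 178
Rosa: 5×3 + 6×4 + 6×1 + 7×6 + 6×2 + 8×1 + 7×5 + 5×5 = 167
Wendy: 5×1 + 6×6 + 6×4 + 7×2 + 6×1 + 8×2 + 7×4 + 5×6 = 159

Uma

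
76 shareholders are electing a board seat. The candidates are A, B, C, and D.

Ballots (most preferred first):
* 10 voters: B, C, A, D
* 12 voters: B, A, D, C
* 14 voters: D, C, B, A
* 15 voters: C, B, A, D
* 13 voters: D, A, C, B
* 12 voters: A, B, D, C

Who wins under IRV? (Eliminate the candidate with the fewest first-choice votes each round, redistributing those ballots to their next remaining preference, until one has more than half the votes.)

B

Round 1: A 12, B 22, C 15, D 27. A eliminated.
Round 2: B 34, C 15, D 27. C eliminated.
Round 3: B 49, D 27. B has a majority (≥39).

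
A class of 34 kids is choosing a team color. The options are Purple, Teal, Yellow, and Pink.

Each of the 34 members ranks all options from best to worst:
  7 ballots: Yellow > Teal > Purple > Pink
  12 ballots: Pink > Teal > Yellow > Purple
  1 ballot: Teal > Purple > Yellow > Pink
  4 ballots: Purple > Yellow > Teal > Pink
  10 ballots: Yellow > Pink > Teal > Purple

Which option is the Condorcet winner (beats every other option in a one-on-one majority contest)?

Yellow

Yellow vs Purple: 29–5
Yellow vs Teal: 21–13
Yellow vs Pink: 22–12
Yellow beats every other option.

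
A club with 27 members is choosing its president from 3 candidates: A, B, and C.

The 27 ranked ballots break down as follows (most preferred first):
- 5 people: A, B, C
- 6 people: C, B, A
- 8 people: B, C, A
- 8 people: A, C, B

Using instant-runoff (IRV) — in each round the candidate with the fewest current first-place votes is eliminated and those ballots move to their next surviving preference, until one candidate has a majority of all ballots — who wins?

B

Round 1: A 13, B 8, C 6. C eliminated.
Round 2: A 13, B 14. B has a majority (≥14).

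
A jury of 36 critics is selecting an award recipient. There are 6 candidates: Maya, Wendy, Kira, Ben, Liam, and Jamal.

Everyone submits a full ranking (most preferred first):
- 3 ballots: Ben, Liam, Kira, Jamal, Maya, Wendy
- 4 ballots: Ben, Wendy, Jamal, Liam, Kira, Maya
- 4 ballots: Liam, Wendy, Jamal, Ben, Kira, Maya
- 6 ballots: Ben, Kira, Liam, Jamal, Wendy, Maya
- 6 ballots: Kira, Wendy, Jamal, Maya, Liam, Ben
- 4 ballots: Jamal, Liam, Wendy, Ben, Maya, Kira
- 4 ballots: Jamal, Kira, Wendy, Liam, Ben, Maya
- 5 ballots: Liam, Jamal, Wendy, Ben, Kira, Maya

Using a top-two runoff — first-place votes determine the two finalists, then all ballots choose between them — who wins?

Round 1 first-place votes: Maya 0, Wendy 0, Kira 6, Ben 13, Liam 9, Jamal 8. Ben and Liam advance.
Runoff: Ben is ranked above Liam on 13 ballots, Liam above Ben on 23.

Liam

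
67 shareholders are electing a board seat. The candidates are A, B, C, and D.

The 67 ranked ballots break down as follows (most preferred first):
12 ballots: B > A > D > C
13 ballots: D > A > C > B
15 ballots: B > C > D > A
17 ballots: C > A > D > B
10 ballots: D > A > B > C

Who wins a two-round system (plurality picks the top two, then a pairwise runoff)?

Round 1 first-place votes: A 0, B 27, C 17, D 23. B and D advance.
Runoff: B is ranked above D on 27 ballots, D above B on 40.

D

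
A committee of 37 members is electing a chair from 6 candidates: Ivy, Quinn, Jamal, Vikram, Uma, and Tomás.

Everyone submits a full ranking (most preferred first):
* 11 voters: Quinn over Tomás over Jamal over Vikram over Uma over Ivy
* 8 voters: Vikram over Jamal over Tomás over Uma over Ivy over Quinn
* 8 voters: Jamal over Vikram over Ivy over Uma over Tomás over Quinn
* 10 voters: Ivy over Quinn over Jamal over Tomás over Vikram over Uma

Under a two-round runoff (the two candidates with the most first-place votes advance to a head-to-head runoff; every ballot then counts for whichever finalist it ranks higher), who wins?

Ivy

Round 1 first-place votes: Ivy 10, Quinn 11, Jamal 8, Vikram 8, Uma 0, Tomás 0. Quinn and Ivy advance.
Runoff: Quinn is ranked above Ivy on 11 ballots, Ivy above Quinn on 26.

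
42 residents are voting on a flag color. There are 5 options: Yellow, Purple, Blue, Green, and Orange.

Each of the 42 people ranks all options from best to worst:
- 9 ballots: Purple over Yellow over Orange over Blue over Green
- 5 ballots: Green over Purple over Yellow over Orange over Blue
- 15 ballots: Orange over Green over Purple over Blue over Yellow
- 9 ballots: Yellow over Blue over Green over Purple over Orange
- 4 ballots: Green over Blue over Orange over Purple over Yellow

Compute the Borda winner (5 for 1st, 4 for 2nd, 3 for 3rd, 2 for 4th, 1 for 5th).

Green

Yellow: 9×4 + 5×3 + 15×1 + 9×5 + 4×1 = 115
Purple: 9×5 + 5×4 + 15×3 + 9×2 + 4×2 = 136
Blue: 9×2 + 5×1 + 15×2 + 9×4 + 4×4 = 105
Green: 9×1 + 5×5 + 15×4 + 9×3 + 4×5 = 141
Orange: 9×3 + 5×2 + 15×5 + 9×1 + 4×3 = 133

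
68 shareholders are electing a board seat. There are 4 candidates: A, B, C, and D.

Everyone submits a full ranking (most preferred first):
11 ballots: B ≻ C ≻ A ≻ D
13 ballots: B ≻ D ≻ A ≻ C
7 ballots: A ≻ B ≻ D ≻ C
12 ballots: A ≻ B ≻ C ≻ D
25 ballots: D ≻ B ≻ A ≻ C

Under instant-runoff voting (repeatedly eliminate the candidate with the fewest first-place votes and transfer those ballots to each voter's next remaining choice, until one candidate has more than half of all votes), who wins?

Round 1: A 19, B 24, C 0, D 25. C eliminated.
Round 2: A 19, B 24, D 25. A eliminated.
Round 3: B 43, D 25. B has a majority (≥35).

B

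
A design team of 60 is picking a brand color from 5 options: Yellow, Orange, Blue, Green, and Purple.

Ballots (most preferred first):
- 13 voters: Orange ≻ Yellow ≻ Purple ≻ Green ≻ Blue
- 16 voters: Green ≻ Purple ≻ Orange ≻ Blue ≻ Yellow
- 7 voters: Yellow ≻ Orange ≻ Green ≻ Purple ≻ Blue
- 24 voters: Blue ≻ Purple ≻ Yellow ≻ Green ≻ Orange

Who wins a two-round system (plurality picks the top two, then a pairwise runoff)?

Round 1 first-place votes: Yellow 7, Orange 13, Blue 24, Green 16, Purple 0. Blue and Green advance.
Runoff: Blue is ranked above Green on 24 ballots, Green above Blue on 36.

Green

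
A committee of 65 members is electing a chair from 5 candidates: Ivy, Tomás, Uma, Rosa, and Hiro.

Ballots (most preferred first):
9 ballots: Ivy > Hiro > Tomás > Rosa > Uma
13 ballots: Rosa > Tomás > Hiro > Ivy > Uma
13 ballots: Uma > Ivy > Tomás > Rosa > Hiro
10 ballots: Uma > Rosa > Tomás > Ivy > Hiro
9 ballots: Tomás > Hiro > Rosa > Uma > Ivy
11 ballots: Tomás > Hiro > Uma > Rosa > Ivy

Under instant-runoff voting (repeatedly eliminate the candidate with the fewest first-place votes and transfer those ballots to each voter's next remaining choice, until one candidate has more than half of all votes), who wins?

Tomás

Round 1: Ivy 9, Tomás 20, Uma 23, Rosa 13, Hiro 0. Hiro eliminated.
Round 2: Ivy 9, Tomás 20, Uma 23, Rosa 13. Ivy eliminated.
Round 3: Tomás 29, Uma 23, Rosa 13. Rosa eliminated.
Round 4: Tomás 42, Uma 23. Tomás has a majority (≥33).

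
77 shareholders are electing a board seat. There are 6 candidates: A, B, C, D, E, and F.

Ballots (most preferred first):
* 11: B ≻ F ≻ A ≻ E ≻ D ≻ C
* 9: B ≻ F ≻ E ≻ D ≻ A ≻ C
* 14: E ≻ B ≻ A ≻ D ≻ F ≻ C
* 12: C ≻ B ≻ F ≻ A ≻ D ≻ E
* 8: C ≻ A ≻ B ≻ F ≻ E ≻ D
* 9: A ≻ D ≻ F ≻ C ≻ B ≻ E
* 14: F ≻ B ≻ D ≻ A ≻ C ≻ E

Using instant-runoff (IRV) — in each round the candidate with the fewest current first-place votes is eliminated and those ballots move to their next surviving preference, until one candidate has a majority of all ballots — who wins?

B

Round 1: A 9, B 20, C 20, D 0, E 14, F 14. D eliminated.
Round 2: A 9, B 20, C 20, E 14, F 14. A eliminated.
Round 3: B 20, C 20, E 14, F 23. E eliminated.
Round 4: B 34, C 20, F 23. C eliminated.
Round 5: B 54, F 23. B has a majority (≥39).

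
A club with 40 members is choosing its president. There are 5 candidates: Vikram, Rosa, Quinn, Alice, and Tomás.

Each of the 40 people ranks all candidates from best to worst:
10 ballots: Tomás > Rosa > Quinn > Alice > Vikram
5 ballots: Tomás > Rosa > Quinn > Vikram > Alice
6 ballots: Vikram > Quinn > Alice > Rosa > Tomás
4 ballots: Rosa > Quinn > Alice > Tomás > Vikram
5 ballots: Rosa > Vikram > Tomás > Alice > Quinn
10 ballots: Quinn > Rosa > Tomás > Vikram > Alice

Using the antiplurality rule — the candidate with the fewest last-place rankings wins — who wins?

Rosa

Last-place votes: Vikram 14, Rosa 0, Quinn 5, Alice 15, Tomás 6.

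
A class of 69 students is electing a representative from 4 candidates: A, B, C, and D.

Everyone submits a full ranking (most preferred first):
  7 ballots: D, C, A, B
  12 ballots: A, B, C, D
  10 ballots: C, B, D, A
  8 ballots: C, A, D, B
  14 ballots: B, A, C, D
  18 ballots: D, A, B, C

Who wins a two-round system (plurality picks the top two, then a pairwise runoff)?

Round 1 first-place votes: A 12, B 14, C 18, D 25. D and C advance.
Runoff: D is ranked above C on 25 ballots, C above D on 44.

C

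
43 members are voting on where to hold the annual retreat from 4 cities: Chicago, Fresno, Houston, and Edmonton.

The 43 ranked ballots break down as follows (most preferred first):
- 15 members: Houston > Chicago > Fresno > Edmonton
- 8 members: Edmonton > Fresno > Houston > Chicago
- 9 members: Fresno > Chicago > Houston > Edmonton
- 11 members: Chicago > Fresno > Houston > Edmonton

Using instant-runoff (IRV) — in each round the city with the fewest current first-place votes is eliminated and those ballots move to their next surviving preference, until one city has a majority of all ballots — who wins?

Fresno

Round 1: Chicago 11, Fresno 9, Houston 15, Edmonton 8. Edmonton eliminated.
Round 2: Chicago 11, Fresno 17, Houston 15. Chicago eliminated.
Round 3: Fresno 28, Houston 15. Fresno has a majority (≥22).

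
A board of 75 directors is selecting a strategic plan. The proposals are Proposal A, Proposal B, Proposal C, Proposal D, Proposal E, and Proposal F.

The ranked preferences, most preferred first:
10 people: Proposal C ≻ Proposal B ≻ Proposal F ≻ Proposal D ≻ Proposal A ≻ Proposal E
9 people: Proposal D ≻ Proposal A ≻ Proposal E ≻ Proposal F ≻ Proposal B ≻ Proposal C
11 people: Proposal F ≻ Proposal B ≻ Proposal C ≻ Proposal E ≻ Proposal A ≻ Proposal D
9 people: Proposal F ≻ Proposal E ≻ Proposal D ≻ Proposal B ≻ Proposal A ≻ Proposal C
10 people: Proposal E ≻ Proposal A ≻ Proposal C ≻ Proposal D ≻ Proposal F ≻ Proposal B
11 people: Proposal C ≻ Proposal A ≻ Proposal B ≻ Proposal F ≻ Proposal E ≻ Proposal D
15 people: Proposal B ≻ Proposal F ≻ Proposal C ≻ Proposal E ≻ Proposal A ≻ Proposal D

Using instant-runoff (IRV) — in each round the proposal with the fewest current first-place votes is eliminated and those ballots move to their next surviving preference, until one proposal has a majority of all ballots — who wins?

Round 1: Proposal A 0, Proposal B 15, Proposal C 21, Proposal D 9, Proposal E 10, Proposal F 20. Proposal A eliminated.
Round 2: Proposal B 15, Proposal C 21, Proposal D 9, Proposal E 10, Proposal F 20. Proposal D eliminated.
Round 3: Proposal B 15, Proposal C 21, Proposal E 19, Proposal F 20. Proposal B eliminated.
Round 4: Proposal C 21, Proposal E 19, Proposal F 35. Proposal E eliminated.
Round 5: Proposal C 31, Proposal F 44. Proposal F has a majority (≥38).

Proposal F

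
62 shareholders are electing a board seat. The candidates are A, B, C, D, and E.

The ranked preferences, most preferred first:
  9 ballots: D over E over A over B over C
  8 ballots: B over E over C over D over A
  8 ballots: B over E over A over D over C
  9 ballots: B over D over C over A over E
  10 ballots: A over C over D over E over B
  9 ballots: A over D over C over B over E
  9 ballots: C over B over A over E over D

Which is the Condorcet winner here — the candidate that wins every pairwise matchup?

B

B vs A: 34–28
B vs C: 34–28
B vs D: 34–28
B vs E: 43–19
B beats every other candidate.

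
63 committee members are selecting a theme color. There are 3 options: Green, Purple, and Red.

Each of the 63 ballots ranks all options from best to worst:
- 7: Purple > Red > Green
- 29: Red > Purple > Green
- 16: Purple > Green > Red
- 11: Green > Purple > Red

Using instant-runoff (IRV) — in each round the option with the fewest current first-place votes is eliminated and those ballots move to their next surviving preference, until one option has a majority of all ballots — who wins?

Purple

Round 1: Green 11, Purple 23, Red 29. Green eliminated.
Round 2: Purple 34, Red 29. Purple has a majority (≥32).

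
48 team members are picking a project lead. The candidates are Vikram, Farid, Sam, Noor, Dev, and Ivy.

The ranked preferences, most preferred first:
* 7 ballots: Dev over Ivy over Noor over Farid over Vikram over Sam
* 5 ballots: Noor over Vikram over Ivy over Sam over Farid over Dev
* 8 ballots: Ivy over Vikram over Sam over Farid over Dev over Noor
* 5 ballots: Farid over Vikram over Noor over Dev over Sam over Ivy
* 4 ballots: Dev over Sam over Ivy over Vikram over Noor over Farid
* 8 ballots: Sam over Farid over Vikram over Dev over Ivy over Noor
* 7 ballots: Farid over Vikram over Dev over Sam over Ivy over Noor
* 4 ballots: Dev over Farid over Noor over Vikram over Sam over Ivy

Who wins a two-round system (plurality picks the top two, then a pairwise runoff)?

Farid

Round 1 first-place votes: Vikram 0, Farid 12, Sam 8, Noor 5, Dev 15, Ivy 8. Dev and Farid advance.
Runoff: Dev is ranked above Farid on 15 ballots, Farid above Dev on 33.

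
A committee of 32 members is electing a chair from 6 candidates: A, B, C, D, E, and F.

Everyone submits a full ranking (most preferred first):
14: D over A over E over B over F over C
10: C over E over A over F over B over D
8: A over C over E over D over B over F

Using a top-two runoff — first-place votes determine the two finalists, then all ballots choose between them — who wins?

Round 1 first-place votes: A 8, B 0, C 10, D 14, E 0, F 0. D and C advance.
Runoff: D is ranked above C on 14 ballots, C above D on 18.

C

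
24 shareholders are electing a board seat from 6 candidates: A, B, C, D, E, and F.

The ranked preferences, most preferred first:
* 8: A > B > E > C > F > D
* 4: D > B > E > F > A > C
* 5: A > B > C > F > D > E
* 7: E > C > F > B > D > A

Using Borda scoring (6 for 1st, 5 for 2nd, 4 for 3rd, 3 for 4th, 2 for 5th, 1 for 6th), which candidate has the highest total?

A: 8×6 + 4×2 + 5×6 + 7×1 = 93
B: 8×5 + 4×5 + 5×5 + 7×3 = 106
C: 8×3 + 4×1 + 5×4 + 7×5 = 83
D: 8×1 + 4×6 + 5×2 + 7×2 = 56
E: 8×4 + 4×4 + 5×1 + 7×6 = 95
F: 8×2 + 4×3 + 5×3 + 7×4 = 71

B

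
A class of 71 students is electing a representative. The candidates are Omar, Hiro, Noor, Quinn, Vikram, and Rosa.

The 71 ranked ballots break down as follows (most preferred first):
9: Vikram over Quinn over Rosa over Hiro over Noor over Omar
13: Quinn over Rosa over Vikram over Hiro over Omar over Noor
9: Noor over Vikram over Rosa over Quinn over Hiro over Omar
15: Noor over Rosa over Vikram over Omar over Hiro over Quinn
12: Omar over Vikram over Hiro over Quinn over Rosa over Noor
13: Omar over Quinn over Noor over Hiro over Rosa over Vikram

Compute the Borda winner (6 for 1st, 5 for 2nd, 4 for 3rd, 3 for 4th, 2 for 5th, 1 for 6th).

Vikram

Omar: 9×1 + 13×2 + 9×1 + 15×3 + 12×6 + 13×6 = 239
Hiro: 9×3 + 13×3 + 9×2 + 15×2 + 12×4 + 13×3 = 201
Noor: 9×2 + 13×1 + 9×6 + 15×6 + 12×1 + 13×4 = 239
Quinn: 9×5 + 13×6 + 9×3 + 15×1 + 12×3 + 13×5 = 266
Vikram: 9×6 + 13×4 + 9×5 + 15×4 + 12×5 + 13×1 = 284
Rosa: 9×4 + 13×5 + 9×4 + 15×5 + 12×2 + 13×2 = 262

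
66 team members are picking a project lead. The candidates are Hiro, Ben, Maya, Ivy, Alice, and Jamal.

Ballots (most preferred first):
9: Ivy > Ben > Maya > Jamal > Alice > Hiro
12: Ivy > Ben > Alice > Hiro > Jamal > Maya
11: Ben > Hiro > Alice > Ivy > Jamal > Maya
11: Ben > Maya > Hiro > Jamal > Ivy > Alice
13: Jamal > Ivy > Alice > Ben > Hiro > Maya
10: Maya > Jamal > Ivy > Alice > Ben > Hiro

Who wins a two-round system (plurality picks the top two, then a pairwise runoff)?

Ivy

Round 1 first-place votes: Hiro 0, Ben 22, Maya 10, Ivy 21, Alice 0, Jamal 13. Ben and Ivy advance.
Runoff: Ben is ranked above Ivy on 22 ballots, Ivy above Ben on 44.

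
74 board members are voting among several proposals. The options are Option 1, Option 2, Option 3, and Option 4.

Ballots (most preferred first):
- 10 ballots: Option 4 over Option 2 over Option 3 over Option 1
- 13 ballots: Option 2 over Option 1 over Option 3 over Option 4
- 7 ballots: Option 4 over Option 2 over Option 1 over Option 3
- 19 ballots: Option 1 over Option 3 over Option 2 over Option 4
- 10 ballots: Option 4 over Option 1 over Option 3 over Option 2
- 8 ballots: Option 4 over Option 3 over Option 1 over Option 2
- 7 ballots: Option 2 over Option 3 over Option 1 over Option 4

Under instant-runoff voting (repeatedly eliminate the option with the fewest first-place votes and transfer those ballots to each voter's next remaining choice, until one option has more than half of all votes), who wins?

Option 2

Round 1: Option 1 19, Option 2 20, Option 3 0, Option 4 35. Option 3 eliminated.
Round 2: Option 1 19, Option 2 20, Option 4 35. Option 1 eliminated.
Round 3: Option 2 39, Option 4 35. Option 2 has a majority (≥38).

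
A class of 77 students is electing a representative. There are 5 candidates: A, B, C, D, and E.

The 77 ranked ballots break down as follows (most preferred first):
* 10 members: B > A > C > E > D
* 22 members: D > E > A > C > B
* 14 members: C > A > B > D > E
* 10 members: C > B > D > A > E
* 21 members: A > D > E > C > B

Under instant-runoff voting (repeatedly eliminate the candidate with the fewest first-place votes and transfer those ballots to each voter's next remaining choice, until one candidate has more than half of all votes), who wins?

Round 1: A 21, B 10, C 24, D 22, E 0. E eliminated.
Round 2: A 21, B 10, C 24, D 22. B eliminated.
Round 3: A 31, C 24, D 22. D eliminated.
Round 4: A 53, C 24. A has a majority (≥39).

A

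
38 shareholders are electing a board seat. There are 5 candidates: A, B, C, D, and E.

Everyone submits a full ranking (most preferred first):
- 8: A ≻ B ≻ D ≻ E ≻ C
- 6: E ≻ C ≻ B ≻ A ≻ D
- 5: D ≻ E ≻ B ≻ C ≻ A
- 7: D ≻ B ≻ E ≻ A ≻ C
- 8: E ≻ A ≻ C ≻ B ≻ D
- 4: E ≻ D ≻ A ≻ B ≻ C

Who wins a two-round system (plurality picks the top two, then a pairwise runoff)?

D

Round 1 first-place votes: A 8, B 0, C 0, D 12, E 18. E and D advance.
Runoff: E is ranked above D on 18 ballots, D above E on 20.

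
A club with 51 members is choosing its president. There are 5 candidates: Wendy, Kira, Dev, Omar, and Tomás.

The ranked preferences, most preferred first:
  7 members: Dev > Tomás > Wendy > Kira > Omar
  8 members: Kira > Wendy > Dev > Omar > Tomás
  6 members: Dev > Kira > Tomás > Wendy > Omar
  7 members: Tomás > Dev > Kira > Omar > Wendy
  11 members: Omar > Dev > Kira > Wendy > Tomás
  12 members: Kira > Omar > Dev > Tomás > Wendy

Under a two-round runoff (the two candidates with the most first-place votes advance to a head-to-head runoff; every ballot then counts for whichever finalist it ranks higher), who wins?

Round 1 first-place votes: Wendy 0, Kira 20, Dev 13, Omar 11, Tomás 7. Kira and Dev advance.
Runoff: Kira is ranked above Dev on 20 ballots, Dev above Kira on 31.

Dev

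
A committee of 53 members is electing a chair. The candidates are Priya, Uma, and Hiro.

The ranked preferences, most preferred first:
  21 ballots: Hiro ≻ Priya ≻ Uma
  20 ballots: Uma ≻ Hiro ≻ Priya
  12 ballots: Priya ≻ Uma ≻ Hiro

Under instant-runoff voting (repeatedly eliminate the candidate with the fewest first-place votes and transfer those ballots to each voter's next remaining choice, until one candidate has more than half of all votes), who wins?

Round 1: Priya 12, Uma 20, Hiro 21. Priya eliminated.
Round 2: Uma 32, Hiro 21. Uma has a majority (≥27).

Uma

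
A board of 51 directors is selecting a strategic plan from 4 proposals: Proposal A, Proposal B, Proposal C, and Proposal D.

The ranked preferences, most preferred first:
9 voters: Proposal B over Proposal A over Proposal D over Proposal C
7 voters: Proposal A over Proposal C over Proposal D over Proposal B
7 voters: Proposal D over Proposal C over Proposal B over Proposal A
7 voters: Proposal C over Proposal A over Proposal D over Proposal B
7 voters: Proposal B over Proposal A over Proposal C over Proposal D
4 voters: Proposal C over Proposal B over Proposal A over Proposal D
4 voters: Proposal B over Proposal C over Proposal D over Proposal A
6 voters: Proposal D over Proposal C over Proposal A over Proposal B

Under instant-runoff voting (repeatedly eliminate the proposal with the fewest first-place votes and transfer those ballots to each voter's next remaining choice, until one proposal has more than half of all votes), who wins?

Proposal C

Round 1: Proposal A 7, Proposal B 20, Proposal C 11, Proposal D 13. Proposal A eliminated.
Round 2: Proposal B 20, Proposal C 18, Proposal D 13. Proposal D eliminated.
Round 3: Proposal B 20, Proposal C 31. Proposal C has a majority (≥26).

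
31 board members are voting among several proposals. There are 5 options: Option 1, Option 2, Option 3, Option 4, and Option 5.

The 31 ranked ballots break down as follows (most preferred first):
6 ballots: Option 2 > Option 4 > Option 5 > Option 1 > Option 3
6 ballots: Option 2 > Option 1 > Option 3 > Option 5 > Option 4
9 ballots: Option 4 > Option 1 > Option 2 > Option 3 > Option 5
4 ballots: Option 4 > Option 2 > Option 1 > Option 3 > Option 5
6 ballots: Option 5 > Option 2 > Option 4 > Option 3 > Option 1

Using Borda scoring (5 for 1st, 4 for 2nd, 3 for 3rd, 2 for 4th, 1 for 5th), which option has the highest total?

Option 1: 6×2 + 6×4 + 9×4 + 4×3 + 6×1 = 90
Option 2: 6×5 + 6×5 + 9×3 + 4×4 + 6×4 = 127
Option 3: 6×1 + 6×3 + 9×2 + 4×2 + 6×2 = 62
Option 4: 6×4 + 6×1 + 9×5 + 4×5 + 6×3 = 113
Option 5: 6×3 + 6×2 + 9×1 + 4×1 + 6×5 = 73

Option 2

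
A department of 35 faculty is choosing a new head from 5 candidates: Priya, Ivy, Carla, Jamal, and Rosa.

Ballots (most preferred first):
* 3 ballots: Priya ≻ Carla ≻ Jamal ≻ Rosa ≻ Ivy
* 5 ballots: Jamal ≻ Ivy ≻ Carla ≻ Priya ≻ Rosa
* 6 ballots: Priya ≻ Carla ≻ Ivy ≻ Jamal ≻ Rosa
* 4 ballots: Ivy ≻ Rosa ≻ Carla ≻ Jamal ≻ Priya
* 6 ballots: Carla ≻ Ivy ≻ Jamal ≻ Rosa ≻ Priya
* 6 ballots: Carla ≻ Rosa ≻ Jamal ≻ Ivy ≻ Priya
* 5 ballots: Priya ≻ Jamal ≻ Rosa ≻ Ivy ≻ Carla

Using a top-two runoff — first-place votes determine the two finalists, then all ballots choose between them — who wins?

Carla

Round 1 first-place votes: Priya 14, Ivy 4, Carla 12, Jamal 5, Rosa 0. Priya and Carla advance.
Runoff: Priya is ranked above Carla on 14 ballots, Carla above Priya on 21.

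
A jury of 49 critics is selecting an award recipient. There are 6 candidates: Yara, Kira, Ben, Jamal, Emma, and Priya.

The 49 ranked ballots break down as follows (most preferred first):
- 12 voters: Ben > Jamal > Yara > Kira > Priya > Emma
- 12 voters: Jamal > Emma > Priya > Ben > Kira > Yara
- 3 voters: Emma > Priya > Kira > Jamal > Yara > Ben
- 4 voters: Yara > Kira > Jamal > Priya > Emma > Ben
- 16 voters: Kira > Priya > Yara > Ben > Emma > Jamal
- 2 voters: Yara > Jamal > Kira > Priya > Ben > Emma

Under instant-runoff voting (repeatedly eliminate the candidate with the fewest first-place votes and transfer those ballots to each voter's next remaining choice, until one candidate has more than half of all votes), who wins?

Jamal

Round 1: Yara 6, Kira 16, Ben 12, Jamal 12, Emma 3, Priya 0. Priya eliminated.
Round 2: Yara 6, Kira 16, Ben 12, Jamal 12, Emma 3. Emma eliminated.
Round 3: Yara 6, Kira 19, Ben 12, Jamal 12. Yara eliminated.
Round 4: Kira 23, Ben 12, Jamal 14. Ben eliminated.
Round 5: Kira 23, Jamal 26. Jamal has a majority (≥25).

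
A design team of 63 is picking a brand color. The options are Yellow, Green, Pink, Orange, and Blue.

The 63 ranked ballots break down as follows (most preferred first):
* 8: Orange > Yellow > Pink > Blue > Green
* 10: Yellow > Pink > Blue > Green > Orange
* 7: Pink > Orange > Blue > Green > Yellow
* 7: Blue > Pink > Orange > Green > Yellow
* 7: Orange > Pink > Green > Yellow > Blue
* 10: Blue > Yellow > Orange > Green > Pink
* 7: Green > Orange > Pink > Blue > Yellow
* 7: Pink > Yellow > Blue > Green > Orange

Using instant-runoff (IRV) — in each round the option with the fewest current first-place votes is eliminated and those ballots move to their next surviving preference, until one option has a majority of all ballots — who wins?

Orange

Round 1: Yellow 10, Green 7, Pink 14, Orange 15, Blue 17. Green eliminated.
Round 2: Yellow 10, Pink 14, Orange 22, Blue 17. Yellow eliminated.
Round 3: Pink 24, Orange 22, Blue 17. Blue eliminated.
Round 4: Pink 31, Orange 32. Orange has a majority (≥32).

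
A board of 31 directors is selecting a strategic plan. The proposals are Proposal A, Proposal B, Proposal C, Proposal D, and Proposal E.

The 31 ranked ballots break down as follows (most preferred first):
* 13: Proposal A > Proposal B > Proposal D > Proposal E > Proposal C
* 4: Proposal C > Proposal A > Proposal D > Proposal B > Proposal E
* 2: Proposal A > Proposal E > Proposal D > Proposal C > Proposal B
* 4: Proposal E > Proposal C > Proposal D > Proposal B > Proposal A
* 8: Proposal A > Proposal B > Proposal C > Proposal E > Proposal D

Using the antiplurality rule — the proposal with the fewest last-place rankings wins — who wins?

Proposal B

Last-place votes: Proposal A 4, Proposal B 2, Proposal C 13, Proposal D 8, Proposal E 4.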